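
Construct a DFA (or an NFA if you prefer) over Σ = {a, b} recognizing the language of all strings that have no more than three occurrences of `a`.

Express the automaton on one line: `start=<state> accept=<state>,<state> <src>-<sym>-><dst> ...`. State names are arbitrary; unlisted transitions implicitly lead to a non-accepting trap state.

Count `a`s, saturating at 4: states q0 through q3 mean 0 through 3 `a`s seen; q4 means more than 3. Each `a` increments (capped at q4); other symbols loop. Accept from {q0, q1, q2, q3}.
A 5-state machine:
        a   b  
>* q0   q1  q0 
 * q1   q2  q1 
 * q2   q3  q2 
 * q3   q4  q3 
   q4   q4  q4 
(> = start, * = accepting)

start=q0 accept=q0,q1,q2,q3 q0-a->q1 q0-b->q0 q1-a->q2 q1-b->q1 q2-a->q3 q2-b->q2 q3-a->q4 q3-b->q3 q4-a->q4 q4-b->q4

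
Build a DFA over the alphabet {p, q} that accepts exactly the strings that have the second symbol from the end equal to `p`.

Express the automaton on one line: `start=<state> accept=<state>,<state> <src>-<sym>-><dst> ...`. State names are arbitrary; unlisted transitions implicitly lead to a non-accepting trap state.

start=S0 accept=S3,S4 S0-p->S1 S0-q->S2 S1-p->S3 S1-q->S4 S2-p->S5 S2-q->S6 S3-p->S3 S3-q->S4 S4-p->S5 S4-q->S6 S5-p->S3 S5-q->S4 S6-p->S5 S6-q->S6

A DFA must remember the last 2 symbols (since which symbol is second-to-last isn't known until the input ends). Use one state per possible window of the last ≤2 symbols; accept from those whose window starts with `p`.
With 7 states:
        p   q  
>  S0   S1  S2 
   S1   S3  S4 
   S2   S5  S6 
 * S3   S3  S4 
 * S4   S5  S6 
   S5   S3  S4 
   S6   S5  S6 
(> = start, * = accepting)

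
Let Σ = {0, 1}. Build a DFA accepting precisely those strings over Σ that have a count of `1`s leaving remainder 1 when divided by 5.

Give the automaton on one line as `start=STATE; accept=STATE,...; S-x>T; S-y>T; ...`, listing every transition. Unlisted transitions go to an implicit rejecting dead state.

start=s0; accept=s1; s0-0>s0; s0-1>s1; s1-0>s1; s1-1>s2; s2-0>s2; s2-1>s3; s3-0>s3; s3-1>s4; s4-0>s4; s4-1>s0

Keep the running count of `1`s modulo 5: each `1` advances along the cycle s0 → s1 → s2 → s3 → s4 → s0 while other symbols loop. Accept at s1.
With 5 states:
        0   1  
>  s0   s0  s1 
 * s1   s1  s2 
   s2   s2  s3 
   s3   s3  s4 
   s4   s4  s0 
(> = start, * = accepting)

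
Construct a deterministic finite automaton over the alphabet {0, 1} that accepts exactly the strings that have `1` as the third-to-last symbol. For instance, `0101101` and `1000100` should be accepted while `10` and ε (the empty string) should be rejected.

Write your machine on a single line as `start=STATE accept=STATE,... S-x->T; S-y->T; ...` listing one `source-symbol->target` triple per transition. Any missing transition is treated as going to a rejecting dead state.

A DFA must remember the last 3 symbols (since which symbol is third-to-last isn't known until the input ends). Use one state per possible window of the last ≤3 symbols; accept from those whose window starts with `1`.
15 states suffice.
          0    1  
>  s0     s1   s2 
   s1     s3   s4 
   s2     s5   s6 
   s3     s7   s8 
   s4     s9  s10 
   s5    s11  s12 
   s6    s13  s14 
   s7     s7   s8 
   s8     s9  s10 
   s9    s11  s12 
   s10   s13  s14 
 * s11    s7   s8 
 * s12    s9  s10 
 * s13   s11  s12 
 * s14   s13  s14 
(> = start, * = accepting)

start=s0; accept=s11,s12,s13,s14; s0-0->s1; s0-1->s2; s1-0->s3; s1-1->s4; s2-0->s5; s2-1->s6; s3-0->s7; s3-1->s8; s4-0->s9; s4-1->s10; s5-0->s11; s5-1->s12; s6-0->s13; s6-1->s14; s7-0->s7; s7-1->s8; s8-0->s9; s8-1->s10; s9-0->s11; s9-1->s12; s10-0->s13; s10-1->s14; s11-0->s7; s11-1->s8; s12-0->s9; s12-1->s10; s13-0->s11; s13-1->s12; s14-0->s13; s14-1->s14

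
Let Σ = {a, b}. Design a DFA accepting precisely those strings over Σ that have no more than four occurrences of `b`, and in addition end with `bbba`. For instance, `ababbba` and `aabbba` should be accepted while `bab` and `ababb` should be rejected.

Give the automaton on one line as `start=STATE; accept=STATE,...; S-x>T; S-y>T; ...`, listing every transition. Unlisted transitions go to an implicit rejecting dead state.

start=S0; accept=S8; S0-a>S0; S0-b>S1; S1-a>S2; S1-b>S3; S2-a>S2; S2-b>S4; S3-a>S5; S3-b>S6; S4-a>S5; S4-b>S7; S5-a>S5; S5-b>S5; S6-a>S8; S6-b>S9; S7-a>S5; S7-b>S9; S8-a>S5; S8-b>S5; S9-a>S8; S9-b>S5

Run two small machines in parallel and take their product. One (6 states) tracks the count of `b`s, saturating at 5; the other (5 states) tracks how much of the suffix `bbba` has currently been matched. Each combined state is a pair, one component from each; accept when both components accept. After merging equivalent states the machine shrinks.
        a   b  
>  S0   S0  S1 
   S1   S2  S3 
   S2   S2  S4 
   S3   S5  S6 
   S4   S5  S7 
   S5   S5  S5 
   S6   S8  S9 
   S7   S5  S9 
 * S8   S5  S5 
   S9   S8  S5 
(> = start, * = accepting)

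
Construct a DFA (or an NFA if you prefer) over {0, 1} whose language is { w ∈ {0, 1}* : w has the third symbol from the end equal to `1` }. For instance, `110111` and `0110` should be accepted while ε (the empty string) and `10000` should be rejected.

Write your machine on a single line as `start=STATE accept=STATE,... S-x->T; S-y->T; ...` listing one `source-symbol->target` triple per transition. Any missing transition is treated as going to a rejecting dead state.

A DFA must remember the last 3 symbols (since which symbol is third-to-last isn't known until the input ends). Use one state per possible window of the last ≤3 symbols; accept from those whose window starts with `1`.
          0    1  
>  s0     s1   s2 
   s1     s3   s4 
   s2     s5   s6 
   s3     s7   s8 
   s4     s9  s10 
   s5    s11  s12 
   s6    s13  s14 
   s7     s7   s8 
   s8     s9  s10 
   s9    s11  s12 
   s10   s13  s14 
 * s11    s7   s8 
 * s12    s9  s10 
 * s13   s11  s12 
 * s14   s13  s14 
(> = start, * = accepting)

start=s0; accept=s11,s12,s13,s14; s0-0->s1; s0-1->s2; s1-0->s3; s1-1->s4; s2-0->s5; s2-1->s6; s3-0->s7; s3-1->s8; s4-0->s9; s4-1->s10; s5-0->s11; s5-1->s12; s6-0->s13; s6-1->s14; s7-0->s7; s7-1->s8; s8-0->s9; s8-1->s10; s9-0->s11; s9-1->s12; s10-0->s13; s10-1->s14; s11-0->s7; s11-1->s8; s12-0->s9; s12-1->s10; s13-0->s11; s13-1->s12; s14-0->s13; s14-1->s14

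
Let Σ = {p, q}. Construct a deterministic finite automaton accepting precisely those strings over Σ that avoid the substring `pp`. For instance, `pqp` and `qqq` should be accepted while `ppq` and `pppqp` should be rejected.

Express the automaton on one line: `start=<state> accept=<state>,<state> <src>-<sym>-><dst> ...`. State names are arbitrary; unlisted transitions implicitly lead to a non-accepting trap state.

Track partial matches of the forbidden pattern `pp`. State S2 is a dead state reached once `pp` has occurred; every other state accepts. S0 means no part of `pp` is currently matched.
With 3 states:
        p   q  
>* S0   S1  S0 
 * S1   S2  S0 
   S2   S2  S2 
(> = start, * = accepting)

start=S0 accept=S0,S1 S0-p->S1 S0-q->S0 S1-p->S2 S1-q->S0 S2-p->S2 S2-q->S2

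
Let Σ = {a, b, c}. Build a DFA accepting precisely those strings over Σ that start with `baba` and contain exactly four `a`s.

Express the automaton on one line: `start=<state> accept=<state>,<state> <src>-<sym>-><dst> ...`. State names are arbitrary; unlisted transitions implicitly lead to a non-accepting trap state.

start=q0 accept=q7 q0-a->q1 q0-b->q2 q0-c->q1 q1-a->q1 q1-b->q1 q1-c->q1 q2-a->q3 q2-b->q1 q2-c->q1 q3-a->q1 q3-b->q4 q3-c->q1 q4-a->q5 q4-b->q1 q4-c->q1 q5-a->q6 q5-b->q5 q5-c->q5 q6-a->q7 q6-b->q6 q6-c->q6 q7-a->q1 q7-b->q7 q7-c->q7

Run two small machines in parallel and take their product. The first has 6 states tracking whether the input so far still matches the prefix `baba`; the second has 6 states tracking the count of `a`s, saturating at 5. A product state is a pair (one from each), accepting exactly when both do. Equivalent product states are then merged.
With 8 states:
        a   b   c  
>  q0   q1  q2  q1 
   q1   q1  q1  q1 
   q2   q3  q1  q1 
   q3   q1  q4  q1 
   q4   q5  q1  q1 
   q5   q6  q5  q5 
   q6   q7  q6  q6 
 * q7   q1  q7  q7 
(> = start, * = accepting)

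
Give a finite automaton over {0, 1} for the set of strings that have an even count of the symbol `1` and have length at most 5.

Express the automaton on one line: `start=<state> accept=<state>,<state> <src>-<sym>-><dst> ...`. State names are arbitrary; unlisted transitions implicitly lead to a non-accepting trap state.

Build one automaton per condition and run them in lockstep. One (2 states) tracks the count of `1`s modulo 2; the other (7 states) tracks the input length, saturating at 6. Each combined state is a pair, one component from each; accept when both components accept. Equivalent product states are then merged.
With 11 states:
       0  1 
>* A   B  C 
 * B   D  E 
   C   E  D 
 * D   F  G 
   E   G  F 
 * F   H  I 
   G   I  H 
 * H   J  K 
   I   K  J 
 * J   K  K 
   K   K  K 
(> = start, * = accepting)

start=A accept=A,B,D,F,H,J A-0->B A-1->C B-0->D B-1->E C-0->E C-1->D D-0->F D-1->G E-0->G E-1->F F-0->H F-1->I G-0->I G-1->H H-0->J H-1->K I-0->K I-1->J J-0->K J-1->K K-0->K K-1->K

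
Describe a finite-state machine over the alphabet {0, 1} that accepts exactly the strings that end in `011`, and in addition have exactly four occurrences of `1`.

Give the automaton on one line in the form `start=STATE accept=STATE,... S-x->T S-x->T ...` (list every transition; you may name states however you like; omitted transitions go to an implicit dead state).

Run two small machines in parallel and take their product. One (4 states) tracks how much of the suffix `011` has currently been matched; the other (6 states) tracks the count of `1`s, saturating at 5. Each combined state is a pair, one component from each; accept when both components accept. After merging equivalent states the machine shrinks.
       0  1 
>  A   A  B 
   B   B  C 
   C   D  E 
   D   D  F 
   E   E  E 
   F   E  G 
 * G   E  E 
(> = start, * = accepting)

start=A accept=G A-0->A A-1->B B-0->B B-1->C C-0->D C-1->E D-0->D D-1->F E-0->E E-1->E F-0->E F-1->G G-0->E G-1->E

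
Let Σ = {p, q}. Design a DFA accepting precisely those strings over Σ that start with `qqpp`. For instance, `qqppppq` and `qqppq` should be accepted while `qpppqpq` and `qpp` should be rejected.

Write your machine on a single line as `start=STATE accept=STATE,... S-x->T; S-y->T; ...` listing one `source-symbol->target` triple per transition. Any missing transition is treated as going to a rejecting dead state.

start=A; accept=E; A-p->F; A-q->B; B-p->F; B-q->C; C-p->D; C-q->F; D-p->E; D-q->F; E-p->E; E-q->E; F-p->F; F-q->F

Check the first 4 symbols one by one: A through D record how many have matched `qqpp` so far; any wrong symbol goes to the dead state F. After all 4 match we enter the accepting sink E.
6 states suffice.
       p  q 
>  A   F  B 
   B   F  C 
   C   D  F 
   D   E  F 
 * E   E  E 
   F   F  F 
(> = start, * = accepting)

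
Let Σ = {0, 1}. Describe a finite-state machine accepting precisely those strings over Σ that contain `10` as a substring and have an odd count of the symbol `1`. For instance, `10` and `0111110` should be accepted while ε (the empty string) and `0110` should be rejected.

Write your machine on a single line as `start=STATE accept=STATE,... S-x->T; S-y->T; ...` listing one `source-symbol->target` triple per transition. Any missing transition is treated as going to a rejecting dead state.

Run two small machines in parallel and take their product. The first has 3 states tracking whether and how much of `10` has been seen; the second has 2 states tracking the count of `1`s modulo 2. A product state is a pair (one from each), accepting exactly when both do.
With 5 states:
       0  1 
>  A   A  B 
   B   C  D 
 * C   C  E 
   D   E  B 
   E   E  C 
(> = start, * = accepting)

start=A; accept=C; A-0->A; A-1->B; B-0->C; B-1->D; C-0->C; C-1->E; D-0->E; D-1->B; E-0->E; E-1->C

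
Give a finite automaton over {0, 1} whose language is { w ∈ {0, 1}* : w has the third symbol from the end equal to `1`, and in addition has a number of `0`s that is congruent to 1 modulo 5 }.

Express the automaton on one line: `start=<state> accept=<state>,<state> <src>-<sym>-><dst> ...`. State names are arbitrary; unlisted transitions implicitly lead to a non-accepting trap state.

start=S0 accept=S9,S10,S12,S15 S0-0->S1 S0-1->S2 S1-0->S3 S1-1->S4 S2-0->S5 S2-1->S6 S3-0->S7 S3-1->S3 S4-0->S3 S4-1->S8 S5-0->S3 S5-1->S9 S6-0->S10 S6-1->S6 S7-0->S11 S7-1->S7 S8-0->S3 S8-1->S12 S9-0->S3 S9-1->S8 S10-0->S3 S10-1->S9 S11-0->S0 S11-1->S13 S12-0->S3 S12-1->S12 S13-0->S14 S13-1->S13 S14-0->S15 S14-1->S2 S15-0->S3 S15-1->S4

Build one automaton per condition and run them in lockstep. The first has 15 states tracking the last 3 symbols read; the second has 5 states tracking the count of `0`s modulo 5. A product state is a pair (one from each), accepting exactly when both do. Equivalent product states are then merged.
With 16 states:
          0    1  
>  S0     S1   S2 
   S1     S3   S4 
   S2     S5   S6 
   S3     S7   S3 
   S4     S3   S8 
   S5     S3   S9 
   S6    S10   S6 
   S7    S11   S7 
   S8     S3  S12 
 * S9     S3   S8 
 * S10    S3   S9 
   S11    S0  S13 
 * S12    S3  S12 
   S13   S14  S13 
   S14   S15   S2 
 * S15    S3   S4 
(> = start, * = accepting)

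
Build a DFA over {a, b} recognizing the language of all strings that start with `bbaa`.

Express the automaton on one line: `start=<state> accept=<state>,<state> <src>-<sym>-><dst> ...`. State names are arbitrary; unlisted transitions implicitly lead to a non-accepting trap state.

start=q0 accept=q4 q0-a->q5 q0-b->q1 q1-a->q5 q1-b->q2 q2-a->q3 q2-b->q5 q3-a->q4 q3-b->q5 q4-a->q4 q4-b->q4 q5-a->q5 q5-b->q5

Check the first 4 symbols one by one: q0 through q3 record how many have matched `bbaa` so far; any wrong symbol goes to the dead state q5. After all 4 match we enter the accepting sink q4.
6 states suffice.
        a   b  
>  q0   q5  q1 
   q1   q5  q2 
   q2   q3  q5 
   q3   q4  q5 
 * q4   q4  q4 
   q5   q5  q5 
(> = start, * = accepting)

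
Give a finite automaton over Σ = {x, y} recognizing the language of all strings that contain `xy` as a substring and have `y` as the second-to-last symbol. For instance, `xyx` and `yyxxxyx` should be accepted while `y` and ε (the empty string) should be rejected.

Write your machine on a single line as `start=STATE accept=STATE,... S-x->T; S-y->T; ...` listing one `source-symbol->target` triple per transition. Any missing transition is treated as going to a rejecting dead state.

Handle the two conditions separately and then intersect. The first has 3 states tracking whether and how much of `xy` has been seen; the second has 7 states tracking the last 2 symbols read. A product state is a pair (one from each), accepting exactly when both do. Minimizing collapses redundant product states.
A 5-state machine:
        x   y  
>  q0   q1  q0 
   q1   q1  q2 
   q2   q3  q4 
 * q3   q1  q2 
 * q4   q3  q4 
(> = start, * = accepting)

start=q0; accept=q3,q4; q0-x->q1; q0-y->q0; q1-x->q1; q1-y->q2; q2-x->q3; q2-y->q4; q3-x->q1; q3-y->q2; q4-x->q3; q4-y->q4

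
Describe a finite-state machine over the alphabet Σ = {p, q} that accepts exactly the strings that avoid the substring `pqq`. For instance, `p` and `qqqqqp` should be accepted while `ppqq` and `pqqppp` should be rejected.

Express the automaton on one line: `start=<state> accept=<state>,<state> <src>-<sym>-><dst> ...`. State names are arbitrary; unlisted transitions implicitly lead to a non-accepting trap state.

start=S0 accept=S0,S1,S2 S0-p->S1 S0-q->S0 S1-p->S1 S1-q->S2 S2-p->S1 S2-q->S3 S3-p->S3 S3-q->S3

Track partial matches of the forbidden pattern `pqq`. State S3 is a dead state reached once `pqq` has occurred; every other state accepts. S0 means no part of `pqq` is currently matched.
A 4-state machine:
        p   q  
>* S0   S1  S0 
 * S1   S1  S2 
 * S2   S1  S3 
   S3   S3  S3 
(> = start, * = accepting)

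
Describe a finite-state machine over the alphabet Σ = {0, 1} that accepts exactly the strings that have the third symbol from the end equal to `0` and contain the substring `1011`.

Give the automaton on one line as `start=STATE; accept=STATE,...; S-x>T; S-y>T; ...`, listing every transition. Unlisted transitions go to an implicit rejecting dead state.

Run two small machines in parallel and take their product. One (15 states) tracks the last 3 symbols read; the other (5 states) tracks whether and how much of `1011` has been seen. Each combined state is a pair, one component from each; accept when both components accept. After merging equivalent states the machine shrinks.
With 12 states:
          0    1  
>  q0     q0   q1 
   q1     q2   q1 
   q2     q0   q3 
   q3     q2   q4 
 * q4     q5   q6 
   q5     q7   q8 
   q6     q5   q6 
   q7     q9  q10 
   q8    q11   q4 
 * q9     q9  q10 
 * q10   q11   q4 
 * q11    q7   q8 
(> = start, * = accepting)

start=q0; accept=q4,q9,q10,q11; q0-0>q0; q0-1>q1; q1-0>q2; q1-1>q1; q2-0>q0; q2-1>q3; q3-0>q2; q3-1>q4; q4-0>q5; q4-1>q6; q5-0>q7; q5-1>q8; q6-0>q5; q6-1>q6; q7-0>q9; q7-1>q10; q8-0>q11; q8-1>q4; q9-0>q9; q9-1>q10; q10-0>q11; q10-1>q4; q11-0>q7; q11-1>q8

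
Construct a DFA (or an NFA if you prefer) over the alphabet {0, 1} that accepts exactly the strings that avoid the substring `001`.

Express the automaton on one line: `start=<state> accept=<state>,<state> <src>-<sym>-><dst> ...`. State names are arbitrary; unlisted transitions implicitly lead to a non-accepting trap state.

This is the complement of 'contains `001`'. Use the same substring-matching states — q0 through q3 holding how much of `001` has just been matched — but flip the accepting set: everything except the trap q3 accepts.
4 states suffice.
        0   1  
>* q0   q1  q0 
 * q1   q2  q0 
 * q2   q2  q3 
   q3   q3  q3 
(> = start, * = accepting)

start=q0 accept=q0,q1,q2 q0-0->q1 q0-1->q0 q1-0->q2 q1-1->q0 q2-0->q2 q2-1->q3 q3-0->q3 q3-1->q3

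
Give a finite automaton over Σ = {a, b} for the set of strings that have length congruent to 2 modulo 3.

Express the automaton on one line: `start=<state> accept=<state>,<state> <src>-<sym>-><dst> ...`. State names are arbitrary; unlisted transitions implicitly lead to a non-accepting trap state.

Count input length modulo 3: every symbol advances one step around the cycle q0 → q1 → q2 → q0. Accept at q2.
3 states suffice.
        a   b  
>  q0   q1  q1 
   q1   q2  q2 
 * q2   q0  q0 
(> = start, * = accepting)

start=q0 accept=q2 q0-a->q1 q0-b->q1 q1-a->q2 q1-b->q2 q2-a->q0 q2-b->q0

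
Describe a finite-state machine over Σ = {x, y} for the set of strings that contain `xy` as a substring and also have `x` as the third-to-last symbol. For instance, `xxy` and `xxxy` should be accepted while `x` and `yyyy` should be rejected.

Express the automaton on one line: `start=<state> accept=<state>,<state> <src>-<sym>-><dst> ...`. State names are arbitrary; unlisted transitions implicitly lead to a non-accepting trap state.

start=q0 accept=q8,q9,q10,q18 q0-x->q1 q0-y->q2 q1-x->q3 q1-y->q4 q2-x->q5 q2-y->q6 q3-x->q7 q3-y->q8 q4-x->q9 q4-y->q10 q5-x->q11 q5-y->q12 q6-x->q13 q6-y->q14 q7-x->q7 q7-y->q8 q8-x->q9 q8-y->q10 q9-x->q15 q9-y->q12 q10-x->q16 q10-y->q17 q11-x->q7 q11-y->q8 q12-x->q9 q12-y->q10 q13-x->q11 q13-y->q12 q14-x->q13 q14-y->q14 q15-x->q18 q15-y->q8 q16-x->q15 q16-y->q12 q17-x->q16 q17-y->q17 q18-x->q18 q18-y->q8

Build one automaton per condition and run them in lockstep. One (3 states) tracks whether and how much of `xy` has been seen; the other (15 states) tracks the last 3 symbols read. Each combined state is a pair, one component from each; accept when both components accept.
A 19-state machine:
          x    y  
>  q0     q1   q2 
   q1     q3   q4 
   q2     q5   q6 
   q3     q7   q8 
   q4     q9  q10 
   q5    q11  q12 
   q6    q13  q14 
   q7     q7   q8 
 * q8     q9  q10 
 * q9    q15  q12 
 * q10   q16  q17 
   q11    q7   q8 
   q12    q9  q10 
   q13   q11  q12 
   q14   q13  q14 
   q15   q18   q8 
   q16   q15  q12 
   q17   q16  q17 
 * q18   q18   q8 
(> = start, * = accepting)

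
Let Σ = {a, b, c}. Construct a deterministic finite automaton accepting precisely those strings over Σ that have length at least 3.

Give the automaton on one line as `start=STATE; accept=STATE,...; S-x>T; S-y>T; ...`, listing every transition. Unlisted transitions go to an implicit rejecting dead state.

We only need to distinguish lengths 0, 1, …, 3, and '>3'. Chain q0 → q1 → q2 → q3 → q4 on every symbol, with q4 looping. Accepting states: {q3, q4}.
A 5-state machine:
        a   b   c  
>  q0   q1  q1  q1 
   q1   q2  q2  q2 
   q2   q3  q3  q3 
 * q3   q4  q4  q4 
 * q4   q4  q4  q4 
(> = start, * = accepting)

start=q0; accept=q3,q4; q0-a>q1; q0-b>q1; q0-c>q1; q1-a>q2; q1-b>q2; q1-c>q2; q2-a>q3; q2-b>q3; q2-c>q3; q3-a>q4; q3-b>q4; q3-c>q4; q4-a>q4; q4-b>q4; q4-c>q4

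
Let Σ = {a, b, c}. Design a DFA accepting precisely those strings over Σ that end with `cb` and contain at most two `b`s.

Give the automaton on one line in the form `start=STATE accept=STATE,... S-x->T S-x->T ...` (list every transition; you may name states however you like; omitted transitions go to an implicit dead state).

Handle the two conditions separately and then intersect. One (3 states) tracks how much of the suffix `cb` has currently been matched; the other (4 states) tracks the count of `b`s, saturating at 3. Each combined state is a pair, one component from each; accept when both components accept. After merging equivalent states the machine shrinks.
A 7-state machine:
        a   b   c  
>  q0   q0  q1  q2 
   q1   q1  q3  q4 
   q2   q0  q5  q2 
   q3   q3  q3  q3 
   q4   q1  q6  q4 
 * q5   q1  q3  q4 
 * q6   q3  q3  q3 
(> = start, * = accepting)

start=q0 accept=q5,q6 q0-a->q0 q0-b->q1 q0-c->q2 q1-a->q1 q1-b->q3 q1-c->q4 q2-a->q0 q2-b->q5 q2-c->q2 q3-a->q3 q3-b->q3 q3-c->q3 q4-a->q1 q4-b->q6 q4-c->q4 q5-a->q1 q5-b->q3 q5-c->q4 q6-a->q3 q6-b->q3 q6-c->q3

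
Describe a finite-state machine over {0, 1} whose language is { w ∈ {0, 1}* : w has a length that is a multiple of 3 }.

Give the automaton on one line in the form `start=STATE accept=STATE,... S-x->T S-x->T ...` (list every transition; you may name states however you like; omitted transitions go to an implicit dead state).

start=q0 accept=q0 q0-0->q1 q0-1->q1 q1-0->q2 q1-1->q2 q2-0->q0 q2-1->q0

Only the length mod 3 matters, so use a 3-cycle: from any state, every input symbol moves to the next state, wrapping q2 back to q0. Mark q0 accepting.
        0   1  
>* q0   q1  q1 
   q1   q2  q2 
   q2   q0  q0 
(> = start, * = accepting)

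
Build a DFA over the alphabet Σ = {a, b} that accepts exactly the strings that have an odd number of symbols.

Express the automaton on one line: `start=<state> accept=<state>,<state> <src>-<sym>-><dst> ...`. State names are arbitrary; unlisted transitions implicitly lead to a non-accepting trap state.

Count input length modulo 2: every symbol advances one step around the cycle q0 → q1 → q0. Accept at q1.
A 2-state machine:
        a   b  
>  q0   q1  q1 
 * q1   q0  q0 
(> = start, * = accepting)

start=q0 accept=q1 q0-a->q1 q0-b->q1 q1-a->q0 q1-b->q0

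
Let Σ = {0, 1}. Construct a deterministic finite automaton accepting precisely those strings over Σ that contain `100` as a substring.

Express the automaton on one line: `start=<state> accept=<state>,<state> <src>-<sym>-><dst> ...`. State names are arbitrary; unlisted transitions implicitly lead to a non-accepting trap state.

start=A accept=D A-0->A A-1->B B-0->C B-1->B C-0->D C-1->B D-0->D D-1->D

Track how much of `100` has been matched so far: state A is no progress, D is the absorbing accept state reached once `100` has occurred. Intermediate states record partial matches; on a mismatch, fall back to the longest reusable overlap.
4 states suffice.
       0  1 
>  A   A  B 
   B   C  B 
   C   D  B 
 * D   D  D 
(> = start, * = accepting)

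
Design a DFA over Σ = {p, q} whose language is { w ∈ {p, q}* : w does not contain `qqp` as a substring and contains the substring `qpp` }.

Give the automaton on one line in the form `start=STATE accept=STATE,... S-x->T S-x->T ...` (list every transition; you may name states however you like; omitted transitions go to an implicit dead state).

Handle the two conditions separately and then intersect. The first has 4 states tracking partial matches of the forbidden pattern `qqp`; the second has 4 states tracking whether and how much of `qpp` has been seen. A product state is a pair (one from each), accepting exactly when both do.
        p   q  
>  S0   S0  S1 
   S1   S2  S3 
   S2   S4  S1 
   S3   S5  S3 
 * S4   S4  S6 
   S5   S7  S8 
 * S6   S4  S9 
   S7   S7  S7 
   S8   S5  S8 
 * S9   S7  S9 
(> = start, * = accepting)

start=S0 accept=S4,S6,S9 S0-p->S0 S0-q->S1 S1-p->S2 S1-q->S3 S2-p->S4 S2-q->S1 S3-p->S5 S3-q->S3 S4-p->S4 S4-q->S6 S5-p->S7 S5-q->S8 S6-p->S4 S6-q->S9 S7-p->S7 S7-q->S7 S8-p->S5 S8-q->S8 S9-p->S7 S9-q->S9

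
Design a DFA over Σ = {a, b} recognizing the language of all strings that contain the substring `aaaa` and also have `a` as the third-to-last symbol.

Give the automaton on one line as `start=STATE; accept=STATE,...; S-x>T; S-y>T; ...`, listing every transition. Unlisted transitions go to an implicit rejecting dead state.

Run two small machines in parallel and take their product. The first has 5 states tracking whether and how much of `aaaa` has been seen; the second has 15 states tracking the last 3 symbols read. A product state is a pair (one from each), accepting exactly when both do.
A 23-state machine:
          a    b  
>  q0     q1   q2 
   q1     q3   q4 
   q2     q5   q6 
   q3     q7   q8 
   q4     q9  q10 
   q5    q11  q12 
   q6    q13  q14 
   q7    q15   q8 
   q8     q9  q10 
   q9    q11  q12 
   q10   q13  q14 
   q11    q7   q8 
   q12    q9  q10 
   q13   q11  q12 
   q14   q13  q14 
 * q15   q15  q16 
 * q16   q17  q18 
 * q17   q19  q20 
 * q18   q21  q22 
   q19   q15  q16 
   q20   q17  q18 
   q21   q19  q20 
   q22   q21  q22 
(> = start, * = accepting)

start=q0; accept=q15,q16,q17,q18; q0-a>q1; q0-b>q2; q1-a>q3; q1-b>q4; q2-a>q5; q2-b>q6; q3-a>q7; q3-b>q8; q4-a>q9; q4-b>q10; q5-a>q11; q5-b>q12; q6-a>q13; q6-b>q14; q7-a>q15; q7-b>q8; q8-a>q9; q8-b>q10; q9-a>q11; q9-b>q12; q10-a>q13; q10-b>q14; q11-a>q7; q11-b>q8; q12-a>q9; q12-b>q10; q13-a>q11; q13-b>q12; q14-a>q13; q14-b>q14; q15-a>q15; q15-b>q16; q16-a>q17; q16-b>q18; q17-a>q19; q17-b>q20; q18-a>q21; q18-b>q22; q19-a>q15; q19-b>q16; q20-a>q17; q20-b>q18; q21-a>q19; q21-b>q20; q22-a>q21; q22-b>q22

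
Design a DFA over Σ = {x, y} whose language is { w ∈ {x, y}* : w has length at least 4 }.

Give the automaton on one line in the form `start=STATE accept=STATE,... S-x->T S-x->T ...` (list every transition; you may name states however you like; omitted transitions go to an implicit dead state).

Count input length up to 5: every symbol moves from q0 toward q5, which means 'more than 4' and absorbs. Accept from {q4, q5}.
With 6 states:
        x   y  
>  q0   q1  q1 
   q1   q2  q2 
   q2   q3  q3 
   q3   q4  q4 
 * q4   q5  q5 
 * q5   q5  q5 
(> = start, * = accepting)

start=q0 accept=q4,q5 q0-x->q1 q0-y->q1 q1-x->q2 q1-y->q2 q2-x->q3 q2-y->q3 q3-x->q4 q3-y->q4 q4-x->q5 q4-y->q5 q5-x->q5 q5-y->q5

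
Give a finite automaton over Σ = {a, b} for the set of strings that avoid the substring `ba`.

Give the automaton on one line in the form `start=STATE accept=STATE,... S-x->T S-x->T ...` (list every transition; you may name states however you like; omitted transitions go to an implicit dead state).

This is the complement of 'contains `ba`'. Use the same substring-matching states — q0 through q2 holding how much of `ba` has just been matched — but flip the accepting set: everything except the trap q2 accepts.
With 3 states:
        a   b  
>* q0   q0  q1 
 * q1   q2  q1 
   q2   q2  q2 
(> = start, * = accepting)

start=q0 accept=q0,q1 q0-a->q0 q0-b->q1 q1-a->q2 q1-b->q1 q2-a->q2 q2-b->q2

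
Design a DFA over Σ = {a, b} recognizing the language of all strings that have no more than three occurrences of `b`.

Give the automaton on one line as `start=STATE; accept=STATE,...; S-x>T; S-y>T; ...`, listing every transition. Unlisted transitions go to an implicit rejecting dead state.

Count `b`s, saturating at 4: states q0 through q3 mean 0 through 3 `b`s seen; q4 means more than 3. Each `b` increments (capped at q4); other symbols loop. Accept from {q0, q1, q2, q3}.
5 states suffice.
        a   b  
>* q0   q0  q1 
 * q1   q1  q2 
 * q2   q2  q3 
 * q3   q3  q4 
   q4   q4  q4 
(> = start, * = accepting)

start=q0; accept=q0,q1,q2,q3; q0-a>q0; q0-b>q1; q1-a>q1; q1-b>q2; q2-a>q2; q2-b>q3; q3-a>q3; q3-b>q4; q4-a>q4; q4-b>q4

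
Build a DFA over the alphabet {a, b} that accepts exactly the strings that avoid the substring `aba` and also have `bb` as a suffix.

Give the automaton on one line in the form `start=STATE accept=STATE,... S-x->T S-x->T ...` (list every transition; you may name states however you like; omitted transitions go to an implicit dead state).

start=q0 accept=q4 q0-a->q1 q0-b->q2 q1-a->q1 q1-b->q3 q2-a->q1 q2-b->q4 q3-a->q5 q3-b->q4 q4-a->q1 q4-b->q4 q5-a->q5 q5-b->q5

Run two small machines in parallel and take their product. One (4 states) tracks partial matches of the forbidden pattern `aba`; the other (3 states) tracks how much of the suffix `bb` has currently been matched. Each combined state is a pair, one component from each; accept when both components accept. After merging equivalent states the machine shrinks.
6 states suffice.
        a   b  
>  q0   q1  q2 
   q1   q1  q3 
   q2   q1  q4 
   q3   q5  q4 
 * q4   q1  q4 
   q5   q5  q5 
(> = start, * = accepting)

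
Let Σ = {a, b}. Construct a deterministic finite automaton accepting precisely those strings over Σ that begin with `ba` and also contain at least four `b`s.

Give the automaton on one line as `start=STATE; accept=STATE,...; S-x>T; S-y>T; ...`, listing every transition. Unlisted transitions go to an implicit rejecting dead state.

Handle the two conditions separately and then intersect. One (4 states) tracks whether the input so far still matches the prefix `ba`; the other (6 states) tracks the count of `b`s, saturating at 5. Each combined state is a pair, one component from each; accept when both components accept. Equivalent product states are then merged.
With 7 states:
        a   b  
>  q0   q1  q2 
   q1   q1  q1 
   q2   q3  q1 
   q3   q3  q4 
   q4   q4  q5 
   q5   q5  q6 
 * q6   q6  q6 
(> = start, * = accepting)

start=q0; accept=q6; q0-a>q1; q0-b>q2; q1-a>q1; q1-b>q1; q2-a>q3; q2-b>q1; q3-a>q3; q3-b>q4; q4-a>q4; q4-b>q5; q5-a>q5; q5-b>q6; q6-a>q6; q6-b>q6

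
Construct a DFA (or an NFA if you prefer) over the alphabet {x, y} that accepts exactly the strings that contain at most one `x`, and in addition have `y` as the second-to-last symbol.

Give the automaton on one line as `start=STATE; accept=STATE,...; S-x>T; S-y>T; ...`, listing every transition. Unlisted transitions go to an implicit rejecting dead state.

Build one automaton per condition and run them in lockstep. One (3 states) tracks the count of `x`s, saturating at 2; the other (7 states) tracks the last 2 symbols read. Each combined state is a pair, one component from each; accept when both components accept. Equivalent product states are then merged.
With 8 states:
        x   y  
>  q0   q1  q2 
   q1   q3  q4 
   q2   q5  q6 
   q3   q3  q3 
   q4   q3  q7 
 * q5   q3  q4 
 * q6   q5  q6 
 * q7   q3  q7 
(> = start, * = accepting)

start=q0; accept=q5,q6,q7; q0-x>q1; q0-y>q2; q1-x>q3; q1-y>q4; q2-x>q5; q2-y>q6; q3-x>q3; q3-y>q3; q4-x>q3; q4-y>q7; q5-x>q3; q5-y>q4; q6-x>q5; q6-y>q6; q7-x>q3; q7-y>q7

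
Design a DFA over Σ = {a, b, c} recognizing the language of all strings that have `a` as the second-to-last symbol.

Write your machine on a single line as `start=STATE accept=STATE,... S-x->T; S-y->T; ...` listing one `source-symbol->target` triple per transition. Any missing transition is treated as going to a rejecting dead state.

Because acceptance depends on a position counted from the end, the machine has to buffer the most recent 2 symbols. Make each state the string of the last up-to-2 symbols read; on input `x` shift the window left and append `x`. Accept when the buffered window has length 2 and begins with `a`.
With 13 states:
          a    b    c  
>  q0     q1   q2   q3 
   q1     q4   q5   q6 
   q2     q7   q8   q9 
   q3    q10  q11  q12 
 * q4     q4   q5   q6 
 * q5     q7   q8   q9 
 * q6    q10  q11  q12 
   q7     q4   q5   q6 
   q8     q7   q8   q9 
   q9    q10  q11  q12 
   q10    q4   q5   q6 
   q11    q7   q8   q9 
   q12   q10  q11  q12 
(> = start, * = accepting)

start=q0; accept=q4,q5,q6; q0-a->q1; q0-b->q2; q0-c->q3; q1-a->q4; q1-b->q5; q1-c->q6; q2-a->q7; q2-b->q8; q2-c->q9; q3-a->q10; q3-b->q11; q3-c->q12; q4-a->q4; q4-b->q5; q4-c->q6; q5-a->q7; q5-b->q8; q5-c->q9; q6-a->q10; q6-b->q11; q6-c->q12; q7-a->q4; q7-b->q5; q7-c->q6; q8-a->q7; q8-b->q8; q8-c->q9; q9-a->q10; q9-b->q11; q9-c->q12; q10-a->q4; q10-b->q5; q10-c->q6; q11-a->q7; q11-b->q8; q11-c->q9; q12-a->q10; q12-b->q11; q12-c->q12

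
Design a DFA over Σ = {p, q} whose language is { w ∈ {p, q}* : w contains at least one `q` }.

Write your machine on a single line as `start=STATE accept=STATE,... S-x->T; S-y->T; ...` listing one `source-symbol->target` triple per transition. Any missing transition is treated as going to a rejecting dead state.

Count `q`s, saturating at 2: state s0 means no `q` yet, s1 means one `q` seen, s2 means more than one. Each `q` increments (capped at s2); other symbols loop. Accept from {s1, s2}.
        p   q  
>  s0   s0  s1 
 * s1   s1  s2 
 * s2   s2  s2 
(> = start, * = accepting)

start=s0; accept=s1,s2; s0-p->s0; s0-q->s1; s1-p->s1; s1-q->s2; s2-p->s2; s2-q->s2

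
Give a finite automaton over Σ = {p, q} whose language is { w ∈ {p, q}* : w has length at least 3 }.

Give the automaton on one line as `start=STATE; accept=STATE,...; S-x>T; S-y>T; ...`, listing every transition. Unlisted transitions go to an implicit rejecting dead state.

start=A; accept=D,E; A-p>B; A-q>B; B-p>C; B-q>C; C-p>D; C-q>D; D-p>E; D-q>E; E-p>E; E-q>E

We only need to distinguish lengths 0, 1, …, 3, and '>3'. Chain A → B → C → D → E on every symbol, with E looping. Accepting states: {D, E}.
       p  q 
>  A   B  B 
   B   C  C 
   C   D  D 
 * D   E  E 
 * E   E  E 
(> = start, * = accepting)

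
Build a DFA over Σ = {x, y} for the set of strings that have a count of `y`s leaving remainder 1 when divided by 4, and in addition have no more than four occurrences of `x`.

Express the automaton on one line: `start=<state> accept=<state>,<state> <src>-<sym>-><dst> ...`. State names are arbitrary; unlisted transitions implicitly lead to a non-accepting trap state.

Run two small machines in parallel and take their product. The first has 4 states tracking the count of `y`s modulo 4; the second has 6 states tracking the count of `x`s, saturating at 5. A product state is a pair (one from each), accepting exactly when both do. Minimizing collapses redundant product states.
          x    y  
>  q0     q1   q2 
   q1     q3   q4 
 * q2     q4   q5 
   q3     q6   q7 
 * q4     q7   q8 
   q5     q8   q9 
   q6    q10  q11 
 * q7    q11  q12 
   q8    q12  q13 
   q9    q13   q0 
   q10   q14  q15 
 * q11   q15  q16 
   q12   q16  q17 
   q13   q17   q1 
   q14   q14  q14 
 * q15   q14  q18 
   q16   q18  q19 
   q17   q19   q3 
   q18   q14  q20 
   q19   q20   q6 
   q20   q14  q10 
(> = start, * = accepting)

start=q0 accept=q2,q4,q7,q11,q15 q0-x->q1 q0-y->q2 q1-x->q3 q1-y->q4 q2-x->q4 q2-y->q5 q3-x->q6 q3-y->q7 q4-x->q7 q4-y->q8 q5-x->q8 q5-y->q9 q6-x->q10 q6-y->q11 q7-x->q11 q7-y->q12 q8-x->q12 q8-y->q13 q9-x->q13 q9-y->q0 q10-x->q14 q10-y->q15 q11-x->q15 q11-y->q16 q12-x->q16 q12-y->q17 q13-x->q17 q13-y->q1 q14-x->q14 q14-y->q14 q15-x->q14 q15-y->q18 q16-x->q18 q16-y->q19 q17-x->q19 q17-y->q3 q18-x->q14 q18-y->q20 q19-x->q20 q19-y->q6 q20-x->q14 q20-y->q10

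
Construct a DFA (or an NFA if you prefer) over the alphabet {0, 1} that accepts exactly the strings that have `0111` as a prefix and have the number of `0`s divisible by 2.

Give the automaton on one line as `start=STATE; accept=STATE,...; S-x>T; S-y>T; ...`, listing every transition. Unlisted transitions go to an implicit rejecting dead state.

start=A; accept=G; A-0>B; A-1>C; B-0>C; B-1>D; C-0>C; C-1>C; D-0>C; D-1>E; E-0>C; E-1>F; F-0>G; F-1>F; G-0>F; G-1>G

Run two small machines in parallel and take their product. The first has 6 states tracking whether the input so far still matches the prefix `0111`; the second has 2 states tracking the count of `0`s modulo 2. A product state is a pair (one from each), accepting exactly when both do. After merging equivalent states the machine shrinks.
7 states suffice.
       0  1 
>  A   B  C 
   B   C  D 
   C   C  C 
   D   C  E 
   E   C  F 
   F   G  F 
 * G   F  G 
(> = start, * = accepting)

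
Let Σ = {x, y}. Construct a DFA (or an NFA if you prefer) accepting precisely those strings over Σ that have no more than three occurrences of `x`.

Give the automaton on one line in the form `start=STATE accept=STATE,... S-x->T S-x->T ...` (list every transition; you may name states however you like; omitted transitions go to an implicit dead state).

Only the number of `x`s matters, and only up to 4. Make a chain q0 → q1 → q2 → q3 → q4 advanced by each `x` (with q4 absorbing); every other symbol self-loops. The accepting set is {q0, q1, q2, q3}.
A 5-state machine:
        x   y  
>* q0   q1  q0 
 * q1   q2  q1 
 * q2   q3  q2 
 * q3   q4  q3 
   q4   q4  q4 
(> = start, * = accepting)

start=q0 accept=q0,q1,q2,q3 q0-x->q1 q0-y->q0 q1-x->q2 q1-y->q1 q2-x->q3 q2-y->q2 q3-x->q4 q3-y->q3 q4-x->q4 q4-y->q4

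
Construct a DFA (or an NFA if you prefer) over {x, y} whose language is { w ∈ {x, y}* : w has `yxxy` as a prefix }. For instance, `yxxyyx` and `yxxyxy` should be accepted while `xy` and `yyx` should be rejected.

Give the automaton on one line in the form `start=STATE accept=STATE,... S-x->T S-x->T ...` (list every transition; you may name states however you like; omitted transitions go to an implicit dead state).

start=A accept=E A-x->F A-y->B B-x->C B-y->F C-x->D C-y->F D-x->F D-y->E E-x->E E-y->E F-x->F F-y->F

Check the first 4 symbols one by one: A through D record how many have matched `yxxy` so far; any wrong symbol goes to the dead state F. After all 4 match we enter the accepting sink E.
With 6 states:
       x  y 
>  A   F  B 
   B   C  F 
   C   D  F 
   D   F  E 
 * E   E  E 
   F   F  F 
(> = start, * = accepting)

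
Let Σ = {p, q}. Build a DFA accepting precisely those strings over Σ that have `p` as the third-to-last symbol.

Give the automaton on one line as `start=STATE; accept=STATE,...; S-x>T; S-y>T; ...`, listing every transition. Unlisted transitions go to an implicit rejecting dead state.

start=A; accept=H,I,J,K; A-p>B; A-q>C; B-p>D; B-q>E; C-p>F; C-q>G; D-p>H; D-q>I; E-p>J; E-q>K; F-p>L; F-q>M; G-p>N; G-q>O; H-p>H; H-q>I; I-p>J; I-q>K; J-p>L; J-q>M; K-p>N; K-q>O; L-p>H; L-q>I; M-p>J; M-q>K; N-p>L; N-q>M; O-p>N; O-q>O

Because acceptance depends on a position counted from the end, the machine has to buffer the most recent 3 symbols. Make each state the string of the last up-to-3 symbols read; on input `x` shift the window left and append `x`. Accept when the buffered window has length 3 and begins with `p`.
       p  q 
>  A   B  C 
   B   D  E 
   C   F  G 
   D   H  I 
   E   J  K 
   F   L  M 
   G   N  O 
 * H   H  I 
 * I   J  K 
 * J   L  M 
 * K   N  O 
   L   H  I 
   M   J  K 
   N   L  M 
   O   N  O 
(> = start, * = accepting)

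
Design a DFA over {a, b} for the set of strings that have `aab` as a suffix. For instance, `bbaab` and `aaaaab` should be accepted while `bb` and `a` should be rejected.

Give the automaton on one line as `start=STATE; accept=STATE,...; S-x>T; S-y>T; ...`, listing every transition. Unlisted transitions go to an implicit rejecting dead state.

start=q0; accept=q3; q0-a>q1; q0-b>q0; q1-a>q2; q1-b>q0; q2-a>q2; q2-b>q3; q3-a>q1; q3-b>q0

Remember how much of `aab` the current input suffix matches. State q0 means no match yet; q1 means the last symbol is `a`; q2 means the last 2 symbols are `aa`; q3 means the last 3 symbols are `aab`. Only q3 accepts. On a mismatch, fall back to the longest proper suffix that is still a prefix of `aab`.
        a   b  
>  q0   q1  q0 
   q1   q2  q0 
   q2   q2  q3 
 * q3   q1  q0 
(> = start, * = accepting)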